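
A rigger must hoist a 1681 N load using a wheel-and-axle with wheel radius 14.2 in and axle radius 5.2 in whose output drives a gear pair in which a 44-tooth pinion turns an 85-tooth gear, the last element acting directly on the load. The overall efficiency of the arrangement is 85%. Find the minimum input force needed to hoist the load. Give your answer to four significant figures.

Wheel-and-axle MA = R/r = 14.2/5.2 = 2.7308.
Gear pair MA = 85/44 = 1.9318.
Combined ideal MA = 2.7308 × 1.9318 = 5.2753.
Actual MA = 5.2753 × 0.85 = 4.484.
Effort = load / actual MA = 1681 / 4.484 = 374.88 N.

374.9 N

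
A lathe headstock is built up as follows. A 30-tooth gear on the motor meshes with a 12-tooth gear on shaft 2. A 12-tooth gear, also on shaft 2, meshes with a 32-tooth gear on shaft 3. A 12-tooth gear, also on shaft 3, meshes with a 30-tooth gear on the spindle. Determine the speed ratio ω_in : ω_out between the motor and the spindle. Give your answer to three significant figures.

2.67

Each stage contributes driven/driver: gear mesh 12/30 = 0.4, gear mesh 32/12 = 2.6667, gear mesh 30/12 = 2.5.
Overall: 0.4 × 2.6667 × 2.5 = 2.6667.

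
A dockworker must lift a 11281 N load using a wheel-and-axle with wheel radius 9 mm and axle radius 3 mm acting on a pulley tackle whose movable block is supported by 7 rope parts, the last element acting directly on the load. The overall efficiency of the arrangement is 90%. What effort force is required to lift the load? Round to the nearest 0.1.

596.9 N

Wheel-and-axle MA = R/r = 9/3 = 3.
Block-and-tackle MA = number of supporting rope parts = 7.
Combined ideal MA = 3 × 7 = 21.
Actual MA = 21 × 0.90 = 18.9.
Effort = load / actual MA = 11281 / 18.9 = 596.88 N.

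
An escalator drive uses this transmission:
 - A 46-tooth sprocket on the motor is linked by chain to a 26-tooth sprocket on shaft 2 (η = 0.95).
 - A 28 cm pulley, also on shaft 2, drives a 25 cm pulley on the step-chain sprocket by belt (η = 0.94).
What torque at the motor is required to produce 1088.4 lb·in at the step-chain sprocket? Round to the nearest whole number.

Overall ratio R = 0.56522 × 0.89286 = 0.50466; overall efficiency η = 0.95 × 0.94 = 0.8930.
Input torque = output torque / (R × η) = 1088.4 / (0.50466 × 0.8930) = 2415.1 lb·in.

2415 lb·in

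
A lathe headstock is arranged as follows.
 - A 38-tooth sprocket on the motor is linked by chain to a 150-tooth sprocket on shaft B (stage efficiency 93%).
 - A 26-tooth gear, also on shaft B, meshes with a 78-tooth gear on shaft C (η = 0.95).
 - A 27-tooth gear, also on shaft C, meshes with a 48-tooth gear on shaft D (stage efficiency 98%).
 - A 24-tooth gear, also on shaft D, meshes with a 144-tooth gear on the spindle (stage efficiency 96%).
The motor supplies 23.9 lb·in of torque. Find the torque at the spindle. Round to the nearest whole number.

2509 lb·in

Chain: ratio = 150/38 = 3.9474; torque at shaft B = 23.9 × 3.9474 × 0.93 = 87.738 lb·in.
Gear mesh: ratio = 78/26 = 3; torque at shaft C = 87.738 × 3 × 0.95 = 250.05 lb·in.
Gear mesh: ratio = 48/27 = 1.7778; torque at shaft D = 250.05 × 1.7778 × 0.98 = 435.65 lb·in.
Gear mesh: ratio = 144/24 = 6; torque at the spindle = 435.65 × 6 × 0.96 = 2509.3 lb·in.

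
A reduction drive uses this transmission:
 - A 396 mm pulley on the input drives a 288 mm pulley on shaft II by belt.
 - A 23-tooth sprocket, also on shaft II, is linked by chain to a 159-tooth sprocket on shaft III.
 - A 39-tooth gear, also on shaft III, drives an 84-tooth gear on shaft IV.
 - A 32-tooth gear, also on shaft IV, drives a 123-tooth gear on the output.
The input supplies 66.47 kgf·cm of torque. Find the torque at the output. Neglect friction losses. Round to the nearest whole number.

2767 kgf·cm

belt 288/396 = 0.72727 → τ = 66.47·0.72727 = 48.342 kgf·cm
chain 159/23 = 6.913 → τ = 48.342·6.913 = 334.19 kgf·cm
gear mesh 84/39 = 2.1538 → τ = 334.19·2.1538 = 719.79 kgf·cm
gear mesh 123/32 = 3.8438 → τ = 719.79·3.8438 = 2766.7 kgf·cm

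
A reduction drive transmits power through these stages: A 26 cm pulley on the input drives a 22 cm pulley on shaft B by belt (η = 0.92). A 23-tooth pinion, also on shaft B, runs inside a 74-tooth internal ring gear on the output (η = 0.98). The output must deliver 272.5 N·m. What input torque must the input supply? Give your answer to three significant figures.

111 N·m

Overall ratio R = 0.84615 × 3.2174 = 2.7224; overall efficiency η = 0.92 × 0.98 = 0.9016.
Input torque = output torque / (R × η) = 272.5 / (2.7224 × 0.9016) = 111.02 N·m.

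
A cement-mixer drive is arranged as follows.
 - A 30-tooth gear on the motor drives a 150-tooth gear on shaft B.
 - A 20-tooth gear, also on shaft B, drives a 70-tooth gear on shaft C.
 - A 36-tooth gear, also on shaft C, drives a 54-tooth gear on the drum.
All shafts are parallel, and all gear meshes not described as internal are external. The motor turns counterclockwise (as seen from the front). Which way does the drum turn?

the motor → shaft B: external mesh, 1 reversal → CW.
shaft B → shaft C: external mesh, 1 reversal → CCW.
shaft C → the drum: external mesh, 1 reversal → CW.
3 reversals in total — an odd number — so the drum turns opposite to the motor.

clockwise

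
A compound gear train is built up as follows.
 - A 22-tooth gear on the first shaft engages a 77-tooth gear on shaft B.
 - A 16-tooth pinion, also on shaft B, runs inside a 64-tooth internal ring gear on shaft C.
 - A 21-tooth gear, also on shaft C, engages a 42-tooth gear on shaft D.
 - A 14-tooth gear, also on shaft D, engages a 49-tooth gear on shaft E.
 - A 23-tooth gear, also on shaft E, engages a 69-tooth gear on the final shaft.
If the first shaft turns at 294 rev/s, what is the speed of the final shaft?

the first shaft → shaft B (gear mesh, 77/22): 294 ÷ 3.5 = 84 rev/s
shaft B → shaft C (internal gear, 64/16): 84 ÷ 4 = 21 rev/s
shaft C → shaft D (gear mesh, 42/21): 21 ÷ 2 = 10.5 rev/s
shaft D → shaft E (gear mesh, 49/14): 10.5 ÷ 3.5 = 3 rev/s
shaft E → the final shaft (gear mesh, 69/23): 3 ÷ 3 = 1 rev/s

1 rev/s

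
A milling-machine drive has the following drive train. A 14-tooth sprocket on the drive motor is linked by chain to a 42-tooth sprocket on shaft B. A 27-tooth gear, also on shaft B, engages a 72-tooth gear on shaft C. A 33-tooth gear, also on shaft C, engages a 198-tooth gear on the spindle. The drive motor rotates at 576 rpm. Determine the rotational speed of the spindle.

12 rpm

Chain: ratio = 42/14 = 3, so shaft B turns at 576 / 3 = 192 rpm.
Gear mesh: ratio = 72/27 = 2.6667, so shaft C turns at 192 / 2.6667 = 72 rpm.
Gear mesh: ratio = 198/33 = 6, so the spindle turns at 72 / 6 = 12 rpm.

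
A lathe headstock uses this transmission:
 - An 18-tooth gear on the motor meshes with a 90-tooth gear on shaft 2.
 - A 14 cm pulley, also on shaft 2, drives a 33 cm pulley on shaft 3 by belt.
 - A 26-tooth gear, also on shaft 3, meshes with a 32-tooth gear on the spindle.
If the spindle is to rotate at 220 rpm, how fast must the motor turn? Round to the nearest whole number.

3191 rpm

Overall ratio R = 5 × 2.3571 × 1.2308 = 14.505.
Required input speed = output speed × R = 220 × 14.505 = 3191.2 rpm.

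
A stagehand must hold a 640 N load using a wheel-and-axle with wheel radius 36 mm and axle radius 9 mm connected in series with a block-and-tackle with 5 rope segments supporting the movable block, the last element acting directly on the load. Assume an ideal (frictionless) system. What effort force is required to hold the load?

Wheel-and-axle MA = R/r = 36/9 = 4.
Block-and-tackle MA = number of supporting rope parts = 5.
Combined ideal MA = 4 × 5 = 20.
Effort = load / MA = 640 / 20 = 32 N.

32 N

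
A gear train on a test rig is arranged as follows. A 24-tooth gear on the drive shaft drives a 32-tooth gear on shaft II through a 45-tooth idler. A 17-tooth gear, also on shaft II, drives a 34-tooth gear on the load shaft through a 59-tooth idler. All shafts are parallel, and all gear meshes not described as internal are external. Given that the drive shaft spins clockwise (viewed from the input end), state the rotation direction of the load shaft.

clockwise

the drive shaft → shaft II: driver → idler → driven is 2 external meshes, 2 reversals → CW.
shaft II → the load shaft: driver → idler → driven is 2 external meshes, 2 reversals → CW.
4 reversals in total — an even number — so the load shaft turns the same way as the drive shaft.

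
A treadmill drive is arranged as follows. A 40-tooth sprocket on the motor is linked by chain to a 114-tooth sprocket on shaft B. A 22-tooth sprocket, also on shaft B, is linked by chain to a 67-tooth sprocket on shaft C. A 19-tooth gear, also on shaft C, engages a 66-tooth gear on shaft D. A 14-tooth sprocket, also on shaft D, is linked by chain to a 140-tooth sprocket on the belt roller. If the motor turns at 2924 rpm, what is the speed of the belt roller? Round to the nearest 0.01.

9.70 rpm

the motor → shaft B (chain, 114/40): 2924 ÷ 2.85 = 1026 rpm
shaft B → shaft C (chain, 67/22): 1026 ÷ 3.0455 = 336.88 rpm
shaft C → shaft D (gear mesh, 66/19): 336.88 ÷ 3.4737 = 96.982 rpm
shaft D → the belt roller (chain, 140/14): 96.982 ÷ 10 = 9.6982 rpm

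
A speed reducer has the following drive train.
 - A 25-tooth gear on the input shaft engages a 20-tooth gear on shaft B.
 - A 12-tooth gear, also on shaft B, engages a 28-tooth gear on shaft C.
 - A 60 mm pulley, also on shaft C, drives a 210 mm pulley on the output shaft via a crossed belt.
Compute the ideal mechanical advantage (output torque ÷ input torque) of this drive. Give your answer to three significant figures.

6.53

Each stage contributes driven/driver: gear mesh 20/25 = 0.8, gear mesh 28/12 = 2.3333, belt 210/60 = 3.5.
Overall: 0.8 × 2.3333 × 3.5 = 6.5333.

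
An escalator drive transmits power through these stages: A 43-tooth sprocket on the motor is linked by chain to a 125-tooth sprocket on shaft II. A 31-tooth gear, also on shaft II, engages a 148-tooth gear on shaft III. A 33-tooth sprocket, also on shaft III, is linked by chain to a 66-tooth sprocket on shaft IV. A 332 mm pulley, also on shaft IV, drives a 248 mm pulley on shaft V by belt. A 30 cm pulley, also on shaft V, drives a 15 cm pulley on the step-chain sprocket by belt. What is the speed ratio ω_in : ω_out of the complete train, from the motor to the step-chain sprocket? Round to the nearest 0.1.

10.4

Each stage contributes driven/driver: chain 125/43 = 2.907, gear mesh 148/31 = 4.7742, chain 66/33 = 2, belt 248/332 = 0.74699, belt 15/30 = 0.5.
Overall: 2.907 × 4.7742 × 2 × 0.74699 × 0.5 = 10.367.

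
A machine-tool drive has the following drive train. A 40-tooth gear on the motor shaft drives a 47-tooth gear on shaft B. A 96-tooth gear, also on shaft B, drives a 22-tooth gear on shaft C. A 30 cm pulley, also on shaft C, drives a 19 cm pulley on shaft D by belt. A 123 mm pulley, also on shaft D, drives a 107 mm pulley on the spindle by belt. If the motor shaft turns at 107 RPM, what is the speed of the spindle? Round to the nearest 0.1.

gear mesh 47/40 = 1.175 → 107/1.175 = 91.064 RPM
gear mesh 22/96 = 0.22917 → 91.064/0.22917 = 397.37 RPM
belt 19/30 = 0.63333 → 397.37/0.63333 = 627.43 RPM
belt 107/123 = 0.86992 → 627.43/0.86992 = 721.25 RPM

721.2 RPM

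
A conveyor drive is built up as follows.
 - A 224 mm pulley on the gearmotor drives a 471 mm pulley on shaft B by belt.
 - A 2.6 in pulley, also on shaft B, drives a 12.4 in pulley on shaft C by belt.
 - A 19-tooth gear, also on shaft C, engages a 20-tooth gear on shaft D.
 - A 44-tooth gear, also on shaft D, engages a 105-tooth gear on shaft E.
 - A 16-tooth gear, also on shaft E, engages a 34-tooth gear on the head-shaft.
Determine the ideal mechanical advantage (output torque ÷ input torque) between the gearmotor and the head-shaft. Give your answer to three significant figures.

53.5

Each stage contributes driven/driver: belt 471/224 = 2.1027, belt 12.4/2.6 = 4.7692, gear mesh 20/19 = 1.0526, gear mesh 105/44 = 2.3864, gear mesh 34/16 = 2.125.
Overall: 2.1027 × 4.7692 × 1.0526 × 2.3864 × 2.125 = 53.529.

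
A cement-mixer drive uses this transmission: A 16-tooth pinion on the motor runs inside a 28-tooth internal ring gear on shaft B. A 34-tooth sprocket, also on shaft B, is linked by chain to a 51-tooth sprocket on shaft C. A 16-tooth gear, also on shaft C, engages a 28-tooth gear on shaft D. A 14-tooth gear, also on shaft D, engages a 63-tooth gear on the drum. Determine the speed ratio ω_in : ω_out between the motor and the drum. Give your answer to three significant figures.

20.7

Each stage contributes driven/driver: internal gear 28/16 = 1.75, chain 51/34 = 1.5, gear mesh 28/16 = 1.75, gear mesh 63/14 = 4.5.
Overall: 1.75 × 1.5 × 1.75 × 4.5 = 20.672.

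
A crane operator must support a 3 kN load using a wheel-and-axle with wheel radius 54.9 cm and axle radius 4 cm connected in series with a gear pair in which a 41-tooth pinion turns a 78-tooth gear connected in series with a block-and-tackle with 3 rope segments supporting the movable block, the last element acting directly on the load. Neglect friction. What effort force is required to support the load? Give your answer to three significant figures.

Wheel-and-axle MA = R/r = 54.9/4 = 13.725.
Gear pair MA = 78/41 = 1.9024.
Block-and-tackle MA = number of supporting rope parts = 3.
Combined ideal MA = 13.725 × 1.9024 × 3 = 78.333.
Effort = load / MA = 3 / 78.333 = 0.038298 kN.

0.0383 kN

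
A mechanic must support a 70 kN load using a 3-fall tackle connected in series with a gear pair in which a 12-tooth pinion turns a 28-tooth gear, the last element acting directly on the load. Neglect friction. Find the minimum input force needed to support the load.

10 kN

Block-and-tackle MA = number of supporting rope parts = 3.
Gear pair MA = 28/12 = 2.3333.
Combined ideal MA = 3 × 2.3333 = 7.
Effort = load / MA = 70 / 7 = 10 kN.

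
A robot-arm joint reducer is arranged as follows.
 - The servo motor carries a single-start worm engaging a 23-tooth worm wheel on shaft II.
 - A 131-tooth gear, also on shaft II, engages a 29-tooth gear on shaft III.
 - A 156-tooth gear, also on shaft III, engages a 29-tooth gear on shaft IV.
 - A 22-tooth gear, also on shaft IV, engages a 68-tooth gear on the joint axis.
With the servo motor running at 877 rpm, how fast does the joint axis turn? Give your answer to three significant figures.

Worm: ratio = 23/1 = 23, so shaft II turns at 877 / 23 = 38.13 rpm.
Gear mesh: ratio = 29/131 = 0.22137, so shaft III turns at 38.13 / 0.22137 = 172.24 rpm.
Gear mesh: ratio = 29/156 = 0.1859, so shaft IV turns at 172.24 / 0.1859 = 926.56 rpm.
Gear mesh: ratio = 68/22 = 3.0909, so the joint axis turns at 926.56 / 3.0909 = 299.77 rpm.

300 rpm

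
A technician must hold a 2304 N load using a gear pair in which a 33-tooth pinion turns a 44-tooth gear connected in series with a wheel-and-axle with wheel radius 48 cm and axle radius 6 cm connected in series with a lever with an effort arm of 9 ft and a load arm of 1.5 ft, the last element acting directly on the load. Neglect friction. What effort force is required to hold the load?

36 N

Gear pair MA = 44/33 = 1.3333.
Wheel-and-axle MA = R/r = 48/6 = 8.
Lever MA = effort arm / load arm = 9/1.5 = 6.
Combined ideal MA = 1.3333 × 8 × 6 = 64.
Effort = load / MA = 2304 / 64 = 36 N.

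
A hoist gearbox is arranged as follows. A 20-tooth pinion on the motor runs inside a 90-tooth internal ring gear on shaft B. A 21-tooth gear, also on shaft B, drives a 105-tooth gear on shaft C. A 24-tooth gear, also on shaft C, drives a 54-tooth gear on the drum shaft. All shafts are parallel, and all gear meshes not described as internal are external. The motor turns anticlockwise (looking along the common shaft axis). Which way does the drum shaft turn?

anticlockwise

the motor → shaft B: internal mesh, same direction → CCW.
shaft B → shaft C: external mesh, 1 reversal → CW.
shaft C → the drum shaft: external mesh, 1 reversal → CCW.
2 reversals in total — an even number — so the drum shaft turns the same way as the motor.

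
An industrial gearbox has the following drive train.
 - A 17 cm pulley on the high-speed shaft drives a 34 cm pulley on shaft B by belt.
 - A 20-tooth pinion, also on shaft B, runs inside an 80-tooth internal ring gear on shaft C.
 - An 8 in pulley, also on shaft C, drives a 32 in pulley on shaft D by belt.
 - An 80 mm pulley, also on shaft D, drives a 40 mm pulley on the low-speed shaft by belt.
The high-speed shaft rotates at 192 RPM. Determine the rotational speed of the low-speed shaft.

12 RPM

belt 34/17 = 2 → 192/2 = 96 RPM
internal gear 80/20 = 4 → 96/4 = 24 RPM
belt 32/8 = 4 → 24/4 = 6 RPM
belt 40/80 = 0.5 → 6/0.5 = 12 RPM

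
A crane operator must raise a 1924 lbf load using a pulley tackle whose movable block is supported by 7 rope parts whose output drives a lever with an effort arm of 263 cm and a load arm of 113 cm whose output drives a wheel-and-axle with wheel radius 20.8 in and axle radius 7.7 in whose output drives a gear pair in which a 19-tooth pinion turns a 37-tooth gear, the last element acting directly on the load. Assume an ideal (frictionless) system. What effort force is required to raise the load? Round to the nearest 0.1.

22.4 lbf

Block-and-tackle MA = number of supporting rope parts = 7.
Lever MA = effort arm / load arm = 263/113 = 2.3274.
Wheel-and-axle MA = R/r = 20.8/7.7 = 2.7013.
Gear pair MA = 37/19 = 1.9474.
Combined ideal MA = 7 × 2.3274 × 2.7013 × 1.9474 = 85.703.
Effort = load / MA = 1924 / 85.703 = 22.45 lbf.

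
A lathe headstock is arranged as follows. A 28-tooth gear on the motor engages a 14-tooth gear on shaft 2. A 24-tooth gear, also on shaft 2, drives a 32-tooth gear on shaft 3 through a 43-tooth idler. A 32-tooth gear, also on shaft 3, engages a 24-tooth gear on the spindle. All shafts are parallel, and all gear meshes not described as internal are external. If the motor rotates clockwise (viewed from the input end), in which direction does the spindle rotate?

clockwise

the motor → shaft 2: external mesh, 1 reversal → CCW.
shaft 2 → shaft 3: driver → idler → driven is 2 external meshes, 2 reversals → CCW.
shaft 3 → the spindle: external mesh, 1 reversal → CW.
4 reversals in total — an even number — so the spindle turns the same way as the motor.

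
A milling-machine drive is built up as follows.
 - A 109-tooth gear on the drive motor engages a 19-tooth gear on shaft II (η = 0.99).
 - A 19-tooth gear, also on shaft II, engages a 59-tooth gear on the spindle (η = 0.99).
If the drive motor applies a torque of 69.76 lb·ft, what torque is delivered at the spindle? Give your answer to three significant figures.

37.0 lb·ft

gear mesh 19/109 = 0.17431 → τ = 69.76·0.17431·0.99 = 12.038 lb·ft
gear mesh 59/19 = 3.1053 → τ = 12.038·3.1053·0.99 = 37.009 lb·ft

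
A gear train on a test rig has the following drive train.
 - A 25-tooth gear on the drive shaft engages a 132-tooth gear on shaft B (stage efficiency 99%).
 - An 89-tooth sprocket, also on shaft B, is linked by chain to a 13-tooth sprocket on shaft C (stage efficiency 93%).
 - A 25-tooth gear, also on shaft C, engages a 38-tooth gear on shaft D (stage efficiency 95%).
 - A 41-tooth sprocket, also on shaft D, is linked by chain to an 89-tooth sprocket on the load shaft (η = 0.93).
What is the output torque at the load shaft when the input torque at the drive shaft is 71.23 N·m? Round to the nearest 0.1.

Gear mesh: ratio = 132/25 = 5.28; torque at shaft B = 71.23 × 5.28 × 0.99 = 372.33 N·m.
Chain: ratio = 13/89 = 0.14607; torque at shaft C = 372.33 × 0.14607 × 0.93 = 50.579 N·m.
Gear mesh: ratio = 38/25 = 1.52; torque at shaft D = 50.579 × 1.52 × 0.95 = 73.036 N·m.
Chain: ratio = 89/41 = 2.1707; torque at the load shaft = 73.036 × 2.1707 × 0.93 = 147.44 N·m.

147.4 N·m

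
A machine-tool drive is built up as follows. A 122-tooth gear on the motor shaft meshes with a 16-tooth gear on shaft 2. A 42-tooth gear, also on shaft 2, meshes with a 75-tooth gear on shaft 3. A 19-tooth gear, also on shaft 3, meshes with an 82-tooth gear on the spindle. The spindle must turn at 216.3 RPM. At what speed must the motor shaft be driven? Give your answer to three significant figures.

Overall ratio R = 0.13115 × 1.7857 × 4.3158 = 1.0107.
Required input speed = output speed × R = 216.3 × 1.0107 = 218.62 RPM.

219 RPM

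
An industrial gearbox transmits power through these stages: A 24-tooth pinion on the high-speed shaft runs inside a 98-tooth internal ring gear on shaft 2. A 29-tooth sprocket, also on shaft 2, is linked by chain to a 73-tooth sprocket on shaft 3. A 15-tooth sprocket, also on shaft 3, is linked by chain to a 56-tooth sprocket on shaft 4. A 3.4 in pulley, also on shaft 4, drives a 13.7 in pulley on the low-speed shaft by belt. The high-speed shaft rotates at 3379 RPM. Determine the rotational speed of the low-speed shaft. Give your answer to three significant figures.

the high-speed shaft → shaft 2 (internal gear, 98/24): 3379 ÷ 4.0833 = 827.51 RPM
shaft 2 → shaft 3 (chain, 73/29): 827.51 ÷ 2.5172 = 328.74 RPM
shaft 3 → shaft 4 (chain, 56/15): 328.74 ÷ 3.7333 = 88.055 RPM
shaft 4 → the low-speed shaft (belt, 13.7/3.4): 88.055 ÷ 4.0294 = 21.853 RPM

21.9 RPM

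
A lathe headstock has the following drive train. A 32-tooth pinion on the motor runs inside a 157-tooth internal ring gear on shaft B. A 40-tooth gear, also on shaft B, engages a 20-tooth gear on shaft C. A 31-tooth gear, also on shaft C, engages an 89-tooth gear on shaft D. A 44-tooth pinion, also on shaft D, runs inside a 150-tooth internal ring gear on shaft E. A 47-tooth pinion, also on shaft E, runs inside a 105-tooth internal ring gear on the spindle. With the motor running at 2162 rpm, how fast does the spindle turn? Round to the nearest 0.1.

internal gear 157/32 = 4.9062 → 2162/4.9062 = 440.66 rpm
gear mesh 20/40 = 0.5 → 440.66/0.5 = 881.32 rpm
gear mesh 89/31 = 2.871 → 881.32/2.871 = 306.98 rpm
internal gear 150/44 = 3.4091 → 306.98/3.4091 = 90.047 rpm
internal gear 105/47 = 2.234 → 90.047/2.234 = 40.307 rpm

40.3 rpm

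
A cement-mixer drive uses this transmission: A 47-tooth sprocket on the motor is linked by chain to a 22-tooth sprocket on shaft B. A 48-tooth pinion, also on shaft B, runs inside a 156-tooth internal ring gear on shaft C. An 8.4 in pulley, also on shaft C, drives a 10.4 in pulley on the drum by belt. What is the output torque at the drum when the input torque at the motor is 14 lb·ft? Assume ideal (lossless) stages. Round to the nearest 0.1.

Chain: ratio = 22/47 = 0.46809; torque at shaft B = 14 × 0.46809 = 6.5532 lb·ft.
Internal gear: ratio = 156/48 = 3.25; torque at shaft C = 6.5532 × 3.25 = 21.298 lb·ft.
Belt: ratio = 10.4/8.4 = 1.2381; torque at the drum = 21.298 × 1.2381 = 26.369 lb·ft.

26.4 lb·ft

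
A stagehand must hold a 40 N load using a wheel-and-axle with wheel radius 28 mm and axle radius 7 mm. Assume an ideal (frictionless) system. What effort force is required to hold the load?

10 N

Wheel-and-axle MA = R/r = 28/7 = 4.
Effort = load / MA = 40 / 4 = 10 N.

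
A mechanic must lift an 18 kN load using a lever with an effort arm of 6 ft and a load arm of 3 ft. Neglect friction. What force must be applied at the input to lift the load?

Lever MA = effort arm / load arm = 6/3 = 2.
Effort = load / MA = 18 / 2 = 9 kN.

9 kN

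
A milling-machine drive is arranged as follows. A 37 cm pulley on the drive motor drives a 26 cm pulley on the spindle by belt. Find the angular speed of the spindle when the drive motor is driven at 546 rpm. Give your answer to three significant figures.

777 rpm

Belt: ratio = 26/37 = 0.7027, so the spindle turns at 546 / 0.7027 = 777 rpm.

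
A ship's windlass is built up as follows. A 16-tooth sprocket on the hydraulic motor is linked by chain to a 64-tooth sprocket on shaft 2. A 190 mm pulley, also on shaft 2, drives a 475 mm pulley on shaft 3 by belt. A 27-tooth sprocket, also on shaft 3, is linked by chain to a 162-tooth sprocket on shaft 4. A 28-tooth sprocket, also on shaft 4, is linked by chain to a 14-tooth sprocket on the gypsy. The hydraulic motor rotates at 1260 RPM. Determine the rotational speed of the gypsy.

the hydraulic motor → shaft 2 (chain, 64/16): 1260 ÷ 4 = 315 RPM
shaft 2 → shaft 3 (belt, 475/190): 315 ÷ 2.5 = 126 RPM
shaft 3 → shaft 4 (chain, 162/27): 126 ÷ 6 = 21 RPM
shaft 4 → the gypsy (chain, 14/28): 21 ÷ 0.5 = 42 RPM

42 RPM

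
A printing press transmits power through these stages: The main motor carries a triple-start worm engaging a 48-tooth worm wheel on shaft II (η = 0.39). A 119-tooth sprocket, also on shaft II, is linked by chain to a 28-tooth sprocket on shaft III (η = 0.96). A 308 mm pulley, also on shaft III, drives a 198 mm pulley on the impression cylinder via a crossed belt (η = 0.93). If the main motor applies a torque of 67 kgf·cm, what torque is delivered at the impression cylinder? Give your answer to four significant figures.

56.46 kgf·cm

worm 48/3 = 16 → τ = 67·16·0.39 = 418.08 kgf·cm
chain 28/119 = 0.23529 → τ = 418.08·0.23529·0.96 = 94.437 kgf·cm
belt 198/308 = 0.64286 → τ = 94.437·0.64286·0.93 = 56.46 kgf·cm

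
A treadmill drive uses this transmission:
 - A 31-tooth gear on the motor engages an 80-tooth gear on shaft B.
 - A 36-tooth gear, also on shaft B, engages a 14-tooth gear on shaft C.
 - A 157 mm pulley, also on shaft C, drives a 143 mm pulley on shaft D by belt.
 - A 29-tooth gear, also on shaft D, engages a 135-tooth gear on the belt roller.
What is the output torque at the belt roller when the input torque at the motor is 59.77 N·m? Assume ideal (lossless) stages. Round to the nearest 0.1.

Gear mesh: ratio = 80/31 = 2.5806; torque at shaft B = 59.77 × 2.5806 = 154.25 N·m.
Gear mesh: ratio = 14/36 = 0.38889; torque at shaft C = 154.25 × 0.38889 = 59.984 N·m.
Belt: ratio = 143/157 = 0.91083; torque at shaft D = 59.984 × 0.91083 = 54.635 N·m.
Gear mesh: ratio = 135/29 = 4.6552; torque at the belt roller = 54.635 × 4.6552 = 254.34 N·m.

254.3 N·m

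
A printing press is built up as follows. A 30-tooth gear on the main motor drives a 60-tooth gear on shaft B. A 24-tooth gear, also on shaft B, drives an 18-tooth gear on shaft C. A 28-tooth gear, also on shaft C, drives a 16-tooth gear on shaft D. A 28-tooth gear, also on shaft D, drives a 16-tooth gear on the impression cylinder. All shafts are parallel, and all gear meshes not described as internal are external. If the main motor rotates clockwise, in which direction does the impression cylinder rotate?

clockwise

the main motor → shaft B: external mesh, 1 reversal → CCW.
shaft B → shaft C: external mesh, 1 reversal → CW.
shaft C → shaft D: external mesh, 1 reversal → CCW.
shaft D → the impression cylinder: external mesh, 1 reversal → CW.
4 reversals in total — an even number — so the impression cylinder turns the same way as the main motor.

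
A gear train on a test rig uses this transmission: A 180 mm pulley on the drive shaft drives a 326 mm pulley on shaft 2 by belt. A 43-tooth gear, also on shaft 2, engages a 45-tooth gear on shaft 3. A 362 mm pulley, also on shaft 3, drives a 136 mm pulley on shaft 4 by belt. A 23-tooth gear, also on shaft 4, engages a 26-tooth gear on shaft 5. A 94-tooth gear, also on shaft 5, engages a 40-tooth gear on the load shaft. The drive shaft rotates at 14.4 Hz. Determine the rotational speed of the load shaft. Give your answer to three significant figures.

42.0 Hz

the drive shaft → shaft 2 (belt, 326/180): 14.4 ÷ 1.8111 = 7.9509 Hz
shaft 2 → shaft 3 (gear mesh, 45/43): 7.9509 ÷ 1.0465 = 7.5975 Hz
shaft 3 → shaft 4 (belt, 136/362): 7.5975 ÷ 0.37569 = 20.223 Hz
shaft 4 → shaft 5 (gear mesh, 26/23): 20.223 ÷ 1.1304 = 17.889 Hz
shaft 5 → the load shaft (gear mesh, 40/94): 17.889 ÷ 0.42553 = 42.04 Hz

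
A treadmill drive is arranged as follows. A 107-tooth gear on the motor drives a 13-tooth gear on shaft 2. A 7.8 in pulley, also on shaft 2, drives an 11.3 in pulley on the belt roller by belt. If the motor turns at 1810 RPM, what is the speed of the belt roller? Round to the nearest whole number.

10283 RPM

gear mesh 13/107 = 0.1215 → 1810/0.1215 = 14898 RPM
belt 11.3/7.8 = 1.4487 → 14898/1.4487 = 10283 RPM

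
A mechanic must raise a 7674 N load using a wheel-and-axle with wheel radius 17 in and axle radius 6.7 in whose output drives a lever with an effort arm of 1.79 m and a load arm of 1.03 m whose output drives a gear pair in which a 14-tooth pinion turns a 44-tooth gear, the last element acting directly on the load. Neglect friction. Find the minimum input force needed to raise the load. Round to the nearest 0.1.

Wheel-and-axle MA = R/r = 17/6.7 = 2.5373.
Lever MA = effort arm / load arm = 1.79/1.03 = 1.7379.
Gear pair MA = 44/14 = 3.1429.
Combined ideal MA = 2.5373 × 1.7379 × 3.1429 = 13.858.
Effort = load / MA = 7674 / 13.858 = 553.74 N.

553.7 N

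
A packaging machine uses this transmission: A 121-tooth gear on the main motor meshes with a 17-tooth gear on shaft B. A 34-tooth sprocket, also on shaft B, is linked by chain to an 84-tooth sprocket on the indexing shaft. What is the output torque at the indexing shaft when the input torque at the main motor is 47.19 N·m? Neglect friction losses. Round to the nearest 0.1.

After the gear mesh (17/121): 47.19 × 0.1405 = 6.63 N·m
After the chain (84/34): 6.63 × 2.4706 = 16.38 N·m

16.4 N·m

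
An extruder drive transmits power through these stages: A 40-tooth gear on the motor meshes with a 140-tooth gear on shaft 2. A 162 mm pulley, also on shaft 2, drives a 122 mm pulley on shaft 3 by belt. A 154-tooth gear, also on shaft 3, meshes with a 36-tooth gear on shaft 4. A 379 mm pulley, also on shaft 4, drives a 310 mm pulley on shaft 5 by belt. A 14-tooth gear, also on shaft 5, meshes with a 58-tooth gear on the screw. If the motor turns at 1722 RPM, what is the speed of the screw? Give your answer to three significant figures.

825 RPM

gear mesh 140/40 = 3.5 → 1722/3.5 = 492 RPM
belt 122/162 = 0.75309 → 492/0.75309 = 653.31 RPM
gear mesh 36/154 = 0.23377 → 653.31/0.23377 = 2794.7 RPM
belt 310/379 = 0.81794 → 2794.7/0.81794 = 3416.8 RPM
gear mesh 58/14 = 4.1429 → 3416.8/4.1429 = 824.74 RPM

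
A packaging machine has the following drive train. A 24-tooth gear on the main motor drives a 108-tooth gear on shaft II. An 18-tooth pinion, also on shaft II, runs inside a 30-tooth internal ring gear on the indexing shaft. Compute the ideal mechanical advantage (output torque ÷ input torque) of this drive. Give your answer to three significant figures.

7.50

Each stage contributes driven/driver: gear mesh 108/24 = 4.5, internal gear 30/18 = 1.6667.
Overall: 4.5 × 1.6667 = 7.5.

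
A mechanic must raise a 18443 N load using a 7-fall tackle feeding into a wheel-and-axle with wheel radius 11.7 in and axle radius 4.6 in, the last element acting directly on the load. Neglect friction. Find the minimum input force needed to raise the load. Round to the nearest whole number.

Block-and-tackle MA = number of supporting rope parts = 7.
Wheel-and-axle MA = R/r = 11.7/4.6 = 2.5435.
Combined ideal MA = 7 × 2.5435 = 17.804.
Effort = load / MA = 18443 / 17.804 = 1035.9 N.

1036 N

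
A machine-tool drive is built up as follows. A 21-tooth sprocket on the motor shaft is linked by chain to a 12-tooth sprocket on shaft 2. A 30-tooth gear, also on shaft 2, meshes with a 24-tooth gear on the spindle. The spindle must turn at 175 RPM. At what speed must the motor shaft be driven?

80 RPM

Overall ratio R = 0.57143 × 0.8 = 0.45714.
Required input speed = output speed × R = 175 × 0.45714 = 80 RPM.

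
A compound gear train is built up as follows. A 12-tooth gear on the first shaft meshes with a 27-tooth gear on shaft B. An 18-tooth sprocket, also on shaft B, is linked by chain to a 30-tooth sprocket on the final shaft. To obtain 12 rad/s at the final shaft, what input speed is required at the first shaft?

45 rad/s

Overall ratio R = 2.25 × 1.6667 = 3.75.
Required input speed = output speed × R = 12 × 3.75 = 45 rad/s.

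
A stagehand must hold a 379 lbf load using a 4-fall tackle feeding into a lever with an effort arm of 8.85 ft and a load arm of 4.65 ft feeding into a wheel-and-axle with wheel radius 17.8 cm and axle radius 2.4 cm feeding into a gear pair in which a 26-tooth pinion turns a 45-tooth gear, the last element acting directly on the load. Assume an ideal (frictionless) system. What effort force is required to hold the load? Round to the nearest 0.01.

3.88 lbf

Block-and-tackle MA = number of supporting rope parts = 4.
Lever MA = effort arm / load arm = 8.85/4.65 = 1.9032.
Wheel-and-axle MA = R/r = 17.8/2.4 = 7.4167.
Gear pair MA = 45/26 = 1.7308.
Combined ideal MA = 4 × 1.9032 × 7.4167 × 1.7308 = 97.723.
Effort = load / MA = 379 / 97.723 = 3.8783 lbf.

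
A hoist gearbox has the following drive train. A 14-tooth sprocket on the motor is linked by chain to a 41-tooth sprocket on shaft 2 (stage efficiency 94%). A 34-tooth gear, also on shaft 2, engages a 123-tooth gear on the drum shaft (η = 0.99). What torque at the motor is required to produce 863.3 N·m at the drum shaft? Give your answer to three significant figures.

Overall ratio R = 2.9286 × 3.6176 = 10.595; overall efficiency η = 0.94 × 0.99 = 0.9306.
Input torque = output torque / (R × η) = 863.3 / (10.595 × 0.9306) = 87.562 N·m.

87.6 N·m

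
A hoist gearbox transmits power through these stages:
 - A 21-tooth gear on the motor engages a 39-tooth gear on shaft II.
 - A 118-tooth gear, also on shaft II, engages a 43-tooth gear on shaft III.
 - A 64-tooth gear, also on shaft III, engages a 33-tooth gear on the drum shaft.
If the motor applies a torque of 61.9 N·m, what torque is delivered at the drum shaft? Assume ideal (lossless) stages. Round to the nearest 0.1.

21.6 N·m

After the gear mesh (39/21): 61.9 × 1.8571 = 114.96 N·m
After the gear mesh (43/118): 114.96 × 0.36441 = 41.891 N·m
After the gear mesh (33/64): 41.891 × 0.51562 = 21.6 N·m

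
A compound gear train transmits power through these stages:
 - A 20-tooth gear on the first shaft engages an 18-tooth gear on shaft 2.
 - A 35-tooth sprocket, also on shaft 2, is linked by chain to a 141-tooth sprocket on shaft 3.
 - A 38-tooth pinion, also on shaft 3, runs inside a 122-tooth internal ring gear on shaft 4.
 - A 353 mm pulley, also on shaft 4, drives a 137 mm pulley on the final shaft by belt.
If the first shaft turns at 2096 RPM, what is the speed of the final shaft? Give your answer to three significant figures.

464 RPM

the first shaft → shaft 2 (gear mesh, 18/20): 2096 ÷ 0.9 = 2328.9 RPM
shaft 2 → shaft 3 (chain, 141/35): 2328.9 ÷ 4.0286 = 578.09 RPM
shaft 3 → shaft 4 (internal gear, 122/38): 578.09 ÷ 3.2105 = 180.06 RPM
shaft 4 → the final shaft (belt, 137/353): 180.06 ÷ 0.3881 = 463.95 RPM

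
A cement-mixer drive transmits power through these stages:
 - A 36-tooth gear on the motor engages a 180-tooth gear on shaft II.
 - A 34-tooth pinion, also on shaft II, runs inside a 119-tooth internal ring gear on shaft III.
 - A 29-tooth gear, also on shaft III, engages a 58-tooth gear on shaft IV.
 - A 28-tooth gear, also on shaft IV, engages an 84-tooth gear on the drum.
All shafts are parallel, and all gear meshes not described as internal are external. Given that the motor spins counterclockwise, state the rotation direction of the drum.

clockwise

the motor → shaft II: external mesh, 1 reversal → CW.
shaft II → shaft III: internal mesh, same direction → CW.
shaft III → shaft IV: external mesh, 1 reversal → CCW.
shaft IV → the drum: external mesh, 1 reversal → CW.
3 reversals in total — an odd number — so the drum turns opposite to the motor.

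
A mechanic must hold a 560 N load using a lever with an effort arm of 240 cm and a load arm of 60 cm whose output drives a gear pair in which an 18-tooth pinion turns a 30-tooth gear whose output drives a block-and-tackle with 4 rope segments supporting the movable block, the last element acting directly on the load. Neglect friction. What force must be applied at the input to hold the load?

Lever MA = effort arm / load arm = 240/60 = 4.
Gear pair MA = 30/18 = 1.6667.
Block-and-tackle MA = number of supporting rope parts = 4.
Combined ideal MA = 4 × 1.6667 × 4 = 26.667.
Effort = load / MA = 560 / 26.667 = 21 N.

21 N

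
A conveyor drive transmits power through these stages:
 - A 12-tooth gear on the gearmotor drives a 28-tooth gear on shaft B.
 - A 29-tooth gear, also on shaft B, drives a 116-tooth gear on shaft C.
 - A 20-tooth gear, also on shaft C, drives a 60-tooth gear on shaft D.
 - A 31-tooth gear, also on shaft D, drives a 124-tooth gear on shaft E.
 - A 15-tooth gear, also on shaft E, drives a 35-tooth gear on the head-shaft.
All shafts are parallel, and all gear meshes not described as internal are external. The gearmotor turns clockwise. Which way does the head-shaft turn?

counterclockwise

the gearmotor → shaft B: external mesh, 1 reversal → CCW.
shaft B → shaft C: external mesh, 1 reversal → CW.
shaft C → shaft D: external mesh, 1 reversal → CCW.
shaft D → shaft E: external mesh, 1 reversal → CW.
shaft E → the head-shaft: external mesh, 1 reversal → CCW.
5 reversals in total — an odd number — so the head-shaft turns opposite to the gearmotor.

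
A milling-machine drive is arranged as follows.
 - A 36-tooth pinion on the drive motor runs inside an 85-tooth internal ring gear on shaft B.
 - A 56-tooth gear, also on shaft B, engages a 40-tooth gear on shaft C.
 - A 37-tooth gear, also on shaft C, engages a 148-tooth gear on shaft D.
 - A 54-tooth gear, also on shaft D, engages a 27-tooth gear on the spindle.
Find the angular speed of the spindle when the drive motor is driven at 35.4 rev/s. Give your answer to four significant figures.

10.50 rev/s

internal gear 85/36 = 2.3611 → 35.4/2.3611 = 14.993 rev/s
gear mesh 40/56 = 0.71429 → 14.993/0.71429 = 20.99 rev/s
gear mesh 148/37 = 4 → 20.99/4 = 5.2475 rev/s
gear mesh 27/54 = 0.5 → 5.2475/0.5 = 10.495 rev/s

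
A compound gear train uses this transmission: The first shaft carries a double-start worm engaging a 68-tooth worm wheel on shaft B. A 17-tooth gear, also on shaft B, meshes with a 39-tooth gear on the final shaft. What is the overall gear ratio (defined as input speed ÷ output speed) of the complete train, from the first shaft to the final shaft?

Each stage contributes driven/driver: worm 68/2 = 34, gear mesh 39/17 = 2.2941.
Overall: 34 × 2.2941 = 78.

78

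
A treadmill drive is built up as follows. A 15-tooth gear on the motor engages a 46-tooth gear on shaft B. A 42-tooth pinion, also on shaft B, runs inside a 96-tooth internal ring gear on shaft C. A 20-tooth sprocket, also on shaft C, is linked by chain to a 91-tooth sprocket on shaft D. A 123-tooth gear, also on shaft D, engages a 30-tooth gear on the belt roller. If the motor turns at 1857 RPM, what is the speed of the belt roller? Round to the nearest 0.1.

238.7 RPM

Gear mesh: ratio = 46/15 = 3.0667, so shaft B turns at 1857 / 3.0667 = 605.54 RPM.
Internal gear: ratio = 96/42 = 2.2857, so shaft C turns at 605.54 / 2.2857 = 264.93 RPM.
Chain: ratio = 91/20 = 4.55, so shaft D turns at 264.93 / 4.55 = 58.225 RPM.
Gear mesh: ratio = 30/123 = 0.2439, so the belt roller turns at 58.225 / 0.2439 = 238.72 RPM.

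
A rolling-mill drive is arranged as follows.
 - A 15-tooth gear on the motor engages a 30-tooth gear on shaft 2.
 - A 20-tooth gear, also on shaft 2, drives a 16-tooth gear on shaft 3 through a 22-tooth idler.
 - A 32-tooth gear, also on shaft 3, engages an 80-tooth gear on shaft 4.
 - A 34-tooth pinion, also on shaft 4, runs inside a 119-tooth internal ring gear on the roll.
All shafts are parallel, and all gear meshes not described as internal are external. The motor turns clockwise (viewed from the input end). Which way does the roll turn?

the motor → shaft 2: external mesh, 1 reversal → CCW.
shaft 2 → shaft 3: driver → idler → driven is 2 external meshes, 2 reversals → CCW.
shaft 3 → shaft 4: external mesh, 1 reversal → CW.
shaft 4 → the roll: internal mesh, same direction → CW.
4 reversals in total — an even number — so the roll turns the same way as the motor.

clockwise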